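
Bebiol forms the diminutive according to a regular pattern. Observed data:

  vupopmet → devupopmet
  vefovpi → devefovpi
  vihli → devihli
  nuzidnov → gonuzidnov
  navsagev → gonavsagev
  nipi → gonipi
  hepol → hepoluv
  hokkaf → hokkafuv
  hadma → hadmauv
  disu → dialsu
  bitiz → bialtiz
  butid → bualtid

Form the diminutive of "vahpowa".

vefovpi and nipi both end in -i yet inflect differently (devefovpi, gonipi), so the final letter is not what conditions the rule; the first letter is.
"vahpowa" begins with v-. The stems beginning with v- (vupopmet → devupopmet, vefovpi → devefovpi, vihli → devihli) add the prefix de-.
So vahpowa → devahpowa.

devahpowa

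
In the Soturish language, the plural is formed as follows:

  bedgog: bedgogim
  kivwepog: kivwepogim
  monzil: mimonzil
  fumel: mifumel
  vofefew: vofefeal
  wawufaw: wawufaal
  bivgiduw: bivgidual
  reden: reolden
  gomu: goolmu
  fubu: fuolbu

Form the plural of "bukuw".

fumel and vofefew both have last vowel 'e' yet inflect differently (mifumel, vofefeal), so the last vowel is not what conditions the rule; the final letter is.
"bukuw" ends in -w. The stems ending in -w (vofefew → vofefeal, wawufaw → wawufaal, bivgiduw → bivgidual) drop the final letter and add -al.
So bukuw → bukual.

bukual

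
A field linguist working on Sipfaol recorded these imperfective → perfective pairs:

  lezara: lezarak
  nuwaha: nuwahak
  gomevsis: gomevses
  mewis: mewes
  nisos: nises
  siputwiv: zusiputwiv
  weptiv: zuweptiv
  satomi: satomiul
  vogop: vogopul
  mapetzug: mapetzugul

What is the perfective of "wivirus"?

gomevsis and siputwiv both have last vowel 'i' yet inflect differently (gomevses, zusiputwiv), so the last vowel is not what conditions the rule; the final letter is.
"wivirus" ends in -s. The stems ending in -s (gomevsis → gomevses, mewis → mewes, nisos → nises) change the last vowel to 'e'.
The other patterns: stems ending in -a drop the final letter and add -ak; stems ending in -v add the prefix zu-; stems ending in -g, -i or -p add -ul.
So wivirus → wivires.

wivires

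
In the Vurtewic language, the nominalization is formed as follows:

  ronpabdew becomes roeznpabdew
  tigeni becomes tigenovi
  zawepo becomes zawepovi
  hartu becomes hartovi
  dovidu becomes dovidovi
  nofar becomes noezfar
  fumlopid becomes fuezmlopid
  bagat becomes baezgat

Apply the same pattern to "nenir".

neeznir

"nenir" ends in a consonant. The stems ending in a consonant (nofar → noezfar, ronpabdew → roeznpabdew, fumlopid → fuezmlopid) insert -ez- after the first vowel.
The other pattern: stems ending in a vowel drop the final letter and add -ovi.
So nenir → neeznir.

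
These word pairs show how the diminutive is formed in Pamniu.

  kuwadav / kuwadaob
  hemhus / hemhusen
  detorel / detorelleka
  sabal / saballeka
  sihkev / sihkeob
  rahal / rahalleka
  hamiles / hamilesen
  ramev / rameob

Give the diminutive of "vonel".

vonelleka

sihkev and detorel both have last vowel 'e' yet inflect differently (sihkeob, detorelleka), so the last vowel is not what conditions the rule; the final letter is.
"vonel" ends in -l. The stems ending in -l (detorel → detorelleka, rahal → rahalleka, sabal → saballeka) double the final consonant and add -eka.
The other patterns: stems ending in -v drop the final letter and add -ob; stems ending in -s add -en.
So vonel → vonelleka.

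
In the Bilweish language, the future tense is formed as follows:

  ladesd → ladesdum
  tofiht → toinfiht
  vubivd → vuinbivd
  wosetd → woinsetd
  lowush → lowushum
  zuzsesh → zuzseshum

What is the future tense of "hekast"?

ladesd and vubivd both end in -d yet inflect differently (ladesdum, vuinbivd), so the final letter is not what conditions the rule; the second-to-last letter is.
"hekast" has second-to-last letter 's'. The stems whose second-to-last letter is 's' (ladesd → ladesdum, zuzsesh → zuzseshum, lowush → lowushum) add -um.
So hekast → hekastum.

hekastum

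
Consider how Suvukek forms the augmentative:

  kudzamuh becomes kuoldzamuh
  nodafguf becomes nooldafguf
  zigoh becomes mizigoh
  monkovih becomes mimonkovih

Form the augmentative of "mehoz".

kudzamuh and zigoh both end in -h yet inflect differently (kuoldzamuh, mizigoh), so the final letter is not what conditions the rule; the last vowel is.
"mehoz" has last vowel 'o'. The one such stem in the data (zigoh → mizigoh) adds the prefix mi-, so the same rule applies.
So mehoz → mimehoz.

mimehoz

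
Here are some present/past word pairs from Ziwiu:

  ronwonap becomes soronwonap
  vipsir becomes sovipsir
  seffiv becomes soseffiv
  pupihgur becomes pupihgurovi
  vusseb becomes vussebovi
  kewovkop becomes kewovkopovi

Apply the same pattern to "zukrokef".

zukrokefovi

vipsir and pupihgur both end in -r yet inflect differently (sovipsir, pupihgurovi), so the final letter is not what conditions the rule; the last vowel is.
"zukrokef" has last vowel 'e'. The one such stem in the data (vusseb → vussebovi) adds -ovi, so the same rule applies.
The other pattern: stems whose last vowel is 'a' or 'i' add the prefix so-.
So zukrokef → zukrokefovi.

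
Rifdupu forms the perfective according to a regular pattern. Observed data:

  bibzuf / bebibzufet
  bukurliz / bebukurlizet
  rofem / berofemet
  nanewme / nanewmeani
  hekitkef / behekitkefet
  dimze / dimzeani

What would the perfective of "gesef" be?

begesefet

nanewme and rofem both have last vowel 'e' yet inflect differently (nanewmeani, berofemet), so the last vowel is not what conditions the rule; whether the stem ends in a vowel or a consonant is.
"gesef" ends in a consonant. The stems ending in a consonant (bibzuf → bebibzufet, rofem → berofemet, bukurliz → bebukurlizet) add be- … -et around the stem.
The other pattern: stems ending in a vowel add -ani.
So gesef → begesefet.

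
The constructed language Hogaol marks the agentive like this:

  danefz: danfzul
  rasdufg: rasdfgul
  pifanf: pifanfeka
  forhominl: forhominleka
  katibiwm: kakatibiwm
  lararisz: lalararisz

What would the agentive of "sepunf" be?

sepunfeka

danefz and lararisz both end in -z yet inflect differently (danfzul, lalararisz), so the final letter is not what conditions the rule; the second-to-last letter is.
"sepunf" has second-to-last letter 'n'. The stems whose second-to-last letter is 'n' (pifanf → pifanfeka, forhominl → forhominleka) add -eka.
The other patterns: stems whose second-to-last letter is 'f' delete the last vowel and add -ul; stems whose second-to-last letter is 's' or 'w' repeat the first consonant+vowel as a prefix.
So sepunf → sepunfeka.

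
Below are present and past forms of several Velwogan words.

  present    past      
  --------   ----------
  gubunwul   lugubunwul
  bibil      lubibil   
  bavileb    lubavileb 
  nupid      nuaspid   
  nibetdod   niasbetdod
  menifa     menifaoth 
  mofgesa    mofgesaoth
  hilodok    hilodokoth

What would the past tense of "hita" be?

hitaoth

bibil and nupid both have last vowel 'i' yet inflect differently (lubibil, nuaspid), so the last vowel is not what conditions the rule; the final letter is.
"hita" ends in -a. The stems ending in -a (menifa → menifaoth, mofgesa → mofgesaoth) add -oth.
So hita → hitaoth.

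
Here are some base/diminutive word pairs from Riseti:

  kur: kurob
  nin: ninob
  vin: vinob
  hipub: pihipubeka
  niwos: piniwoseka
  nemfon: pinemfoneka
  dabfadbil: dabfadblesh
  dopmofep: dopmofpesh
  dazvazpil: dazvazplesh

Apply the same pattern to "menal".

nin and nemfon both end in -n yet inflect differently (ninob, pinemfoneka), so the final letter is not what conditions the rule; the number of vowels is.
"menal" has 2 vowels. The stems with 2 vowels (hipub → pihipubeka, niwos → piniwoseka, nemfon → pinemfoneka) add pi- … -eka around the stem.
So menal → pimenaleka.

pimenaleka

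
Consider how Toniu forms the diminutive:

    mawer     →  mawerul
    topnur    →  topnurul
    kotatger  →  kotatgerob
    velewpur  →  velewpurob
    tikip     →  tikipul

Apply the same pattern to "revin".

revinul

topnur and kotatger both end in -r yet inflect differently (topnurul, kotatgerob), so the final letter is not what conditions the rule; the number of vowels is.
"revin" has 2 vowels. The stems with 2 vowels (tikip → tikipul, topnur → topnurul, mawer → mawerul) add -ul.
The other pattern: stems with 3 vowels add -ob.
So revin → revinul.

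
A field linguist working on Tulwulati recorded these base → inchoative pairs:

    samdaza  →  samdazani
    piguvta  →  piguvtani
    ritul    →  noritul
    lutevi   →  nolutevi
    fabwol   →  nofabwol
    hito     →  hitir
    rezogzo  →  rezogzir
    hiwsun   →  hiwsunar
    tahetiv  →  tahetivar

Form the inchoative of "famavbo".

famavbir

"famavbo" ends in -o. The stems ending in -o (hito → hitir, rezogzo → rezogzir) drop the final letter and add -ir.
The other patterns: stems ending in -a drop the final letter and add -ani; stems ending in -i or -l add the prefix no-; stems ending in -n or -v add -ar.
So famavbo → famavbir.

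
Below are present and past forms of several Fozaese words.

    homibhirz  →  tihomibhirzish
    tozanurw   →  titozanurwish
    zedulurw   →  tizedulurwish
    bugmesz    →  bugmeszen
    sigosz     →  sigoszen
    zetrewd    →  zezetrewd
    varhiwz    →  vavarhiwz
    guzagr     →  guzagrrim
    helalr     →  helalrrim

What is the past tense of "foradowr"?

"foradowr" has second-to-last letter 'w'. The stems whose second-to-last letter is 'w' (zetrewd → zezetrewd, varhiwz → vavarhiwz) repeat the first consonant+vowel as a prefix.
So foradowr → foforadowr.

foforadowr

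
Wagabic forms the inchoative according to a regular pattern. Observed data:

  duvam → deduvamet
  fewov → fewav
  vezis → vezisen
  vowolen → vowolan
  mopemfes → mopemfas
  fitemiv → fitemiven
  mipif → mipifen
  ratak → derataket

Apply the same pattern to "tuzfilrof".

tuzfilraf

vezis and mopemfes both end in -s yet inflect differently (vezisen, mopemfas), so the final letter is not what conditions the rule; the last vowel is.
"tuzfilrof" has last vowel 'o'. The one such stem in the data (fewov → fewav) changes the last vowel to 'a' (as do vowolen, mopemfes), so the same rule applies.
The other patterns: stems whose last vowel is 'a' add de- … -et around the stem; stems whose last vowel is 'i' add -en.
So tuzfilrof → tuzfilraf.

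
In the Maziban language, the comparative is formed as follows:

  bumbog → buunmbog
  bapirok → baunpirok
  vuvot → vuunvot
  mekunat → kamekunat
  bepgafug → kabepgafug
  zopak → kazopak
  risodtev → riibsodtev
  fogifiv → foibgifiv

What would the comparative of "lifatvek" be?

vuvot and mekunat both end in -t yet inflect differently (vuunvot, kamekunat), so the final letter is not what conditions the rule; the last vowel is.
"lifatvek" has last vowel 'e'. The one such stem in the data (risodtev → riibsodtev) inserts -ib- after the first vowel (as does fogifiv), so the same rule applies.
So lifatvek → liibfatvek.

liibfatvek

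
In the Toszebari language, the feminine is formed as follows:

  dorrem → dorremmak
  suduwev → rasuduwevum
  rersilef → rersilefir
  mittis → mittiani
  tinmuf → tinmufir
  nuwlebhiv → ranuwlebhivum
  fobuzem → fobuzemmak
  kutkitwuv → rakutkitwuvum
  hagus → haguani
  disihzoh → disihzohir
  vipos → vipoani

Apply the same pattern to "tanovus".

tanovuani

dorrem and suduwev both have last vowel 'e' yet inflect differently (dorremmak, rasuduwevum), so the last vowel is not what conditions the rule; the final letter is.
"tanovus" ends in -s. The stems ending in -s (vipos → vipoani, hagus → haguani, mittis → mittiani) drop the final letter and add -ani.
The other patterns: stems ending in -m double the final consonant and add -ak; stems ending in -v add ra- … -um around the stem; stems ending in -f or -h add -ir.
So tanovus → tanovuani.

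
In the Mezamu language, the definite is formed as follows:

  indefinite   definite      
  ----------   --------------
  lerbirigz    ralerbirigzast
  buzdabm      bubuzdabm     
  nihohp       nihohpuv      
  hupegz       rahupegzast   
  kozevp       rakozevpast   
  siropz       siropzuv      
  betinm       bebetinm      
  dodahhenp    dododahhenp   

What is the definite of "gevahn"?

dodahhenp and kozevp both end in -p yet inflect differently (dododahhenp, rakozevpast), so the final letter is not what conditions the rule; the second-to-last letter is.
"gevahn" has second-to-last letter 'h'. The one such stem in the data (nihohp → nihohpuv) adds -uv, so the same rule applies.
The other patterns: stems whose second-to-last letter is 'b' or 'n' repeat the first consonant+vowel as a prefix; stems whose second-to-last letter is 'g' or 'v' add ra- … -ast around the stem.
So gevahn → gevahnuv.

gevahnuv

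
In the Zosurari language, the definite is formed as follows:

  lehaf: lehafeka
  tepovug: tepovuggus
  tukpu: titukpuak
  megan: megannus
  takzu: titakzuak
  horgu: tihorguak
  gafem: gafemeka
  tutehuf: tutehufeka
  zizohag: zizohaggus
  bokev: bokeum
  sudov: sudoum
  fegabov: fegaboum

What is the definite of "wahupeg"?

wahupeggus

horgu and tepovug both have last vowel 'u' yet inflect differently (tihorguak, tepovuggus), so the last vowel is not what conditions the rule; the final letter is.
"wahupeg" ends in -g. The stems ending in -g (zizohag → zizohaggus, tepovug → tepovuggus) double the final consonant and add -us.
So wahupeg → wahupeggus.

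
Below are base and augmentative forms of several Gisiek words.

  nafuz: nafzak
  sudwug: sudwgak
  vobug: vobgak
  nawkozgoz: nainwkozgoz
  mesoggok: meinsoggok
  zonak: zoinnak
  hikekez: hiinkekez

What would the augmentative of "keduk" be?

nafuz and nawkozgoz both end in -z yet inflect differently (nafzak, nainwkozgoz), so the final letter is not what conditions the rule; the last vowel is.
"keduk" has last vowel 'u'. The stems whose last vowel is 'u' (nafuz → nafzak, sudwug → sudwgak, vobug → vobgak) delete the last vowel and add -ak.
So keduk → kedkak.

kedkak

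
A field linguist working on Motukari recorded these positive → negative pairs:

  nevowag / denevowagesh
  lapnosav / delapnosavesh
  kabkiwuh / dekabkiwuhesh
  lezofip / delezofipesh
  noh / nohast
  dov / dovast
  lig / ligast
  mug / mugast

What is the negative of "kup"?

"kup" has 1 vowel. The stems with 1 vowel (dov → dovast, lig → ligast, mug → mugast) add -ast.
The other pattern: stems with 3 vowels add de- … -esh around the stem.
So kup → kupast.

kupast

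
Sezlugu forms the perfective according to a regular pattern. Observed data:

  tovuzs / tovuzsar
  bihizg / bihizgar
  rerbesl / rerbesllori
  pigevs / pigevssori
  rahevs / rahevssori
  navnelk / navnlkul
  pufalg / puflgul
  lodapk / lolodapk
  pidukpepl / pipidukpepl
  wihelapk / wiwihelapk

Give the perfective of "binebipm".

bibinebipm

tovuzs and pigevs both end in -s yet inflect differently (tovuzsar, pigevssori), so the final letter is not what conditions the rule; the second-to-last letter is.
"binebipm" has second-to-last letter 'p'. The stems whose second-to-last letter is 'p' (lodapk → lolodapk, pidukpepl → pipidukpepl, wihelapk → wiwihelapk) repeat the first consonant+vowel as a prefix.
The other patterns: stems whose second-to-last letter is 'z' add -ar; stems whose second-to-last letter is 's' or 'v' double the final consonant and add -ori; stems whose second-to-last letter is 'l' delete the last vowel and add -ul.
So binebipm → bibinebipm.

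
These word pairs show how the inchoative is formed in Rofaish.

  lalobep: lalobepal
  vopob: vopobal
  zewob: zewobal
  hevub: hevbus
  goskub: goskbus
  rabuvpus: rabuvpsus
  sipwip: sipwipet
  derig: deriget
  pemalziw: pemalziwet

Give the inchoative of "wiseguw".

vopob and hevub both end in -b yet inflect differently (vopobal, hevbus), so the final letter is not what conditions the rule; the last vowel is.
"wiseguw" has last vowel 'u'. The stems whose last vowel is 'u' (hevub → hevbus, goskub → goskbus, rabuvpus → rabuvpsus) delete the last vowel and add -us.
The other patterns: stems whose last vowel is 'e' or 'o' add -al; stems whose last vowel is 'i' add -et.
So wiseguw → wisegwus.

wisegwus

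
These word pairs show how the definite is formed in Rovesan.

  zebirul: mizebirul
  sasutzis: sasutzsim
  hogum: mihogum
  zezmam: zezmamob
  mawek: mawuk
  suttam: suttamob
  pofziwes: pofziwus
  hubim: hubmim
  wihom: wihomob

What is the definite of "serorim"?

serormim

hogum and zezmam both end in -m yet inflect differently (mihogum, zezmamob), so the final letter is not what conditions the rule; the last vowel is.
"serorim" has last vowel 'i'. The stems whose last vowel is 'i' (sasutzis → sasutzsim, hubim → hubmim) delete the last vowel and add -im.
So serorim → serormim.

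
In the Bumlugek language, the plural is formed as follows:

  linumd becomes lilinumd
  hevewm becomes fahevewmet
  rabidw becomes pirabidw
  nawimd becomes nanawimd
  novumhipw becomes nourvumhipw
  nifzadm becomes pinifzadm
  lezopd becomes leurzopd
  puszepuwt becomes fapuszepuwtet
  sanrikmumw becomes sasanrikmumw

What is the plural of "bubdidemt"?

bububdidemt

"bubdidemt" has second-to-last letter 'm'. The stems whose second-to-last letter is 'm' (nawimd → nanawimd, sanrikmumw → sasanrikmumw, linumd → lilinumd) repeat the first consonant+vowel as a prefix.
So bubdidemt → bububdidemt.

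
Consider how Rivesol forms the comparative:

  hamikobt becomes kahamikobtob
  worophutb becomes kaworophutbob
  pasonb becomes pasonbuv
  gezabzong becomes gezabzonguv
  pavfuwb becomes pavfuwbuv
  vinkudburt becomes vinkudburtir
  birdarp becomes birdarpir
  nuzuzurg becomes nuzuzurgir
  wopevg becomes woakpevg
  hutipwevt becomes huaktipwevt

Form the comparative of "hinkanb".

"hinkanb" has second-to-last letter 'n'. The stems whose second-to-last letter is 'n' (pasonb → pasonbuv, gezabzong → gezabzonguv) add -uv.
So hinkanb → hinkanbuv.

hinkanbuv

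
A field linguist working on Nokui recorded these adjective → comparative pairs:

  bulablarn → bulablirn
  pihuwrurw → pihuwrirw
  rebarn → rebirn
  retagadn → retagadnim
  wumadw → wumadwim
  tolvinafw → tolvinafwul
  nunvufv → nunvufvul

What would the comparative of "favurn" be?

favirn

pihuwrurw and tolvinafw both end in -w yet inflect differently (pihuwrirw, tolvinafwul), so the final letter is not what conditions the rule; the second-to-last letter is.
"favurn" has second-to-last letter 'r'. The stems whose second-to-last letter is 'r' (bulablarn → bulablirn, pihuwrurw → pihuwrirw, rebarn → rebirn) change the last vowel to 'i'.
So favurn → favirn.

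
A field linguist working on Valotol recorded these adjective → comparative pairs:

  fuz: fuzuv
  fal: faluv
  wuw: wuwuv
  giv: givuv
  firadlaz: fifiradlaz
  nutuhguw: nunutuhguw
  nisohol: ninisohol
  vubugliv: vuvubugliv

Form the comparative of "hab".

fuz and firadlaz both end in -z yet inflect differently (fuzuv, fifiradlaz), so the final letter is not what conditions the rule; the number of vowels is.
"hab" has 1 vowel. The stems with 1 vowel (fuz → fuzuv, fal → faluv, wuw → wuwuv) add -uv.
So hab → habuv.

habuv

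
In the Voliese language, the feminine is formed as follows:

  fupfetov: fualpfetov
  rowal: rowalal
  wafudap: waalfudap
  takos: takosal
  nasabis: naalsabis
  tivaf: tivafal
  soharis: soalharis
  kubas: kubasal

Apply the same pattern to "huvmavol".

hualvmavol

nasabis and takos both end in -s yet inflect differently (naalsabis, takosal), so the final letter is not what conditions the rule; the number of vowels is.
"huvmavol" has 3 vowels. The stems with 3 vowels (fupfetov → fualpfetov, nasabis → naalsabis, wafudap → waalfudap) insert -al- after the first vowel.
The other pattern: stems with 2 vowels add -al.
So huvmavol → hualvmavol.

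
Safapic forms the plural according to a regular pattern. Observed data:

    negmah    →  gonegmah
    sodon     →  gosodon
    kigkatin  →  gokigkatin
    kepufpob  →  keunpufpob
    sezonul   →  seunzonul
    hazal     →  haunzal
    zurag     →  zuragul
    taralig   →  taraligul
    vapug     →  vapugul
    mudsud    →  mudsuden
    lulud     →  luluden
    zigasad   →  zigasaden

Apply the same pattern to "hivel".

"hivel" ends in -l. The stems ending in -l (sezonul → seunzonul, hazal → haunzal) insert -un- after the first vowel.
The other patterns: stems ending in -h or -n add the prefix go-; stems ending in -g add -ul; stems ending in -d add -en.
So hivel → hiunvel.

hiunvel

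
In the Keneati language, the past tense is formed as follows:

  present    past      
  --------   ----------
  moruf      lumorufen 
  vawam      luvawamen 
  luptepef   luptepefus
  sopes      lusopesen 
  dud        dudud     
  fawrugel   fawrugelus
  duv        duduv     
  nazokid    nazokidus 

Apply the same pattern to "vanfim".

luvanfimen

moruf and luptepef both end in -f yet inflect differently (lumorufen, luptepefus), so the final letter is not what conditions the rule; the number of vowels is.
"vanfim" has 2 vowels. The stems with 2 vowels (sopes → lusopesen, moruf → lumorufen, vawam → luvawamen) add lu- … -en around the stem.
The other patterns: stems with 1 vowel repeat the first consonant+vowel as a prefix; stems with 3 vowels add -us.
So vanfim → luvanfimen.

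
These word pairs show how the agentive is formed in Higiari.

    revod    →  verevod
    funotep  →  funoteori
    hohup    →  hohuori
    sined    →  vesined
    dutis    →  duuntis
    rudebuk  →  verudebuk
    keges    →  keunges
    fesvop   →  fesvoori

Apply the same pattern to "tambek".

funotep and keges both have last vowel 'e' yet inflect differently (funoteori, keunges), so the last vowel is not what conditions the rule; the final letter is.
"tambek" ends in -k. The one such stem in the data (rudebuk → verudebuk) adds the prefix ve-, so the same rule applies.
So tambek → vetambek.

vetambek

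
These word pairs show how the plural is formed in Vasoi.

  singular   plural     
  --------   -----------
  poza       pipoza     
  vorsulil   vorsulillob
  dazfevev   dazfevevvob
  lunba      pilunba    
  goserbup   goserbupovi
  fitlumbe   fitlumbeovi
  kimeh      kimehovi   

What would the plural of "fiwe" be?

"fiwe" ends in -e. The one such stem in the data (fitlumbe → fitlumbeovi) adds -ovi, so the same rule applies.
The other patterns: stems ending in -l or -v double the final consonant and add -ob; stems ending in -a add the prefix pi-.
So fiwe → fiweovi.

fiweovi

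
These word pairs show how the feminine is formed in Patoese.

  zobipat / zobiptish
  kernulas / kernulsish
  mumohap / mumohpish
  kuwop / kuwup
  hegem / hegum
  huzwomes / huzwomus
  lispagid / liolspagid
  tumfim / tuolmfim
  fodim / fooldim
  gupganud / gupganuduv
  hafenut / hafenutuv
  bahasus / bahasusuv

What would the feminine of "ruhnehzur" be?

mumohap and kuwop both end in -p yet inflect differently (mumohpish, kuwup), so the final letter is not what conditions the rule; the last vowel is.
"ruhnehzur" has last vowel 'u'. The stems whose last vowel is 'u' (gupganud → gupganuduv, hafenut → hafenutuv, bahasus → bahasusuv) add -uv.
So ruhnehzur → ruhnehzuruv.

ruhnehzuruv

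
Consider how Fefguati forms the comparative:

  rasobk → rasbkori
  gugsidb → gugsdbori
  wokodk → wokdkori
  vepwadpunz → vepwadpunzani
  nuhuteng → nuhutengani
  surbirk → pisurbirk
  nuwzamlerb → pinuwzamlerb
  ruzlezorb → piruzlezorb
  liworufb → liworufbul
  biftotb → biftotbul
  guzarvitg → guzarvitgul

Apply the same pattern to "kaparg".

pikaparg

rasobk and surbirk both end in -k yet inflect differently (rasbkori, pisurbirk), so the final letter is not what conditions the rule; the second-to-last letter is.
"kaparg" has second-to-last letter 'r'. The stems whose second-to-last letter is 'r' (surbirk → pisurbirk, nuwzamlerb → pinuwzamlerb, ruzlezorb → piruzlezorb) add the prefix pi-.
So kaparg → pikaparg.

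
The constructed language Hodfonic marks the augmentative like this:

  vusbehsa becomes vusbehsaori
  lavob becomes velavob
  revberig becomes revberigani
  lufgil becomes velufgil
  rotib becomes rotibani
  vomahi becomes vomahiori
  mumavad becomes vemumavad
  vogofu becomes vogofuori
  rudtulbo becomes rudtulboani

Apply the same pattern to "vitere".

vitereori

"vitere" begins with v-. The stems beginning with v- (vusbehsa → vusbehsaori, vomahi → vomahiori, vogofu → vogofuori) add -ori.
So vitere → vitereori.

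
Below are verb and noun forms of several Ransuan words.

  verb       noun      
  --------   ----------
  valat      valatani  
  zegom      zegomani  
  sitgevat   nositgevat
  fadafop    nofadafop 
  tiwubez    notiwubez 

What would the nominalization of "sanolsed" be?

nosanolsed

valat and sitgevat both end in -t yet inflect differently (valatani, nositgevat), so the final letter is not what conditions the rule; the number of vowels is.
"sanolsed" has 3 vowels. The stems with 3 vowels (sitgevat → nositgevat, fadafop → nofadafop, tiwubez → notiwubez) add the prefix no-.
The other pattern: stems with 2 vowels add -ani.
So sanolsed → nosanolsed.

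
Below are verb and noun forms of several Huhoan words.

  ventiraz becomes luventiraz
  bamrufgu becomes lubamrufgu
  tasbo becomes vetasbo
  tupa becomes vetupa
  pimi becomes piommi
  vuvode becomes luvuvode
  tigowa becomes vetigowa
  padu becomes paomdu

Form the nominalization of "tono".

"tono" begins with t-. The stems beginning with t- (tupa → vetupa, tasbo → vetasbo, tigowa → vetigowa) add the prefix ve-.
So tono → vetono.

vetono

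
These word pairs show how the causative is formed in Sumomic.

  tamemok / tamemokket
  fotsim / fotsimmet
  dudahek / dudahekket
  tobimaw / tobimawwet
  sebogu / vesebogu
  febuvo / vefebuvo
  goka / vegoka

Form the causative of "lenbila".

velenbila

tamemok and febuvo both have last vowel 'o' yet inflect differently (tamemokket, vefebuvo), so the last vowel is not what conditions the rule; whether the stem ends in a vowel or a consonant is.
"lenbila" ends in a vowel. The stems ending in a vowel (sebogu → vesebogu, febuvo → vefebuvo, goka → vegoka) add the prefix ve-.
So lenbila → velenbila.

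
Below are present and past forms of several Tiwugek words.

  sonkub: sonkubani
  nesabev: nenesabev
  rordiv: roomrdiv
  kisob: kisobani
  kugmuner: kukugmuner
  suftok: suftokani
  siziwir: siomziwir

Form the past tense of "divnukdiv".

diomvnukdiv

"divnukdiv" has last vowel 'i'. The stems whose last vowel is 'i' (siziwir → siomziwir, rordiv → roomrdiv) insert -om- after the first vowel.
So divnukdiv → diomvnukdiv.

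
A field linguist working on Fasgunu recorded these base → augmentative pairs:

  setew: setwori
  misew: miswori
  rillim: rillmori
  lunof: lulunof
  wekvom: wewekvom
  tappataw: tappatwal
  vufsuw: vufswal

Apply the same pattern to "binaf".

binfal

rillim and wekvom both end in -m yet inflect differently (rillmori, wewekvom), so the final letter is not what conditions the rule; the last vowel is.
"binaf" has last vowel 'a'. The one such stem in the data (tappataw → tappatwal) deletes the last vowel and adds -al (as does vufsuw), so the same rule applies.
The other patterns: stems whose last vowel is 'e' or 'i' delete the last vowel and add -ori; stems whose last vowel is 'o' repeat the first consonant+vowel as a prefix.
So binaf → binfal.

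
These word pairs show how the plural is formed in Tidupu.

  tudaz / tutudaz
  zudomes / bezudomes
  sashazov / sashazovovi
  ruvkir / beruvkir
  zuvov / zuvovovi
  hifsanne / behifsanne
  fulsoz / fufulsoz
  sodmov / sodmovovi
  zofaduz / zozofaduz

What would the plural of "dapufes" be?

bedapufes

"dapufes" ends in -s. The one such stem in the data (zudomes → bezudomes) adds the prefix be-, so the same rule applies.
The other patterns: stems ending in -v add -ovi; stems ending in -z repeat the first consonant+vowel as a prefix.
So dapufes → bedapufes.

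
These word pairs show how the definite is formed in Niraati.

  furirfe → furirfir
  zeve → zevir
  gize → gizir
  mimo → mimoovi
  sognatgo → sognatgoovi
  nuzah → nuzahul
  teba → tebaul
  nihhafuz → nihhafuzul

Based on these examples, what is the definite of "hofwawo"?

hofwawoovi

zeve and mimo both have 2 vowels yet inflect differently (zevir, mimoovi), so the number of vowels is not what conditions the rule; the final letter is.
"hofwawo" ends in -o. The stems ending in -o (mimo → mimoovi, sognatgo → sognatgoovi) add -ovi.
The other patterns: stems ending in -e drop the final letter and add -ir; stems ending in -a, -h or -z add -ul.
So hofwawo → hofwawoovi.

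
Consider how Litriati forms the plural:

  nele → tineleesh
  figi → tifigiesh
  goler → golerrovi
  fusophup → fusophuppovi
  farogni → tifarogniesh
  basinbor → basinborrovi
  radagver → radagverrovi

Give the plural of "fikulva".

goler and nele both have last vowel 'e' yet inflect differently (golerrovi, tineleesh), so the last vowel is not what conditions the rule; whether the stem ends in a vowel or a consonant is.
"fikulva" ends in a vowel. The stems ending in a vowel (figi → tifigiesh, nele → tineleesh, farogni → tifarogniesh) add ti- … -esh around the stem.
So fikulva → tifikulvaesh.

tifikulvaesh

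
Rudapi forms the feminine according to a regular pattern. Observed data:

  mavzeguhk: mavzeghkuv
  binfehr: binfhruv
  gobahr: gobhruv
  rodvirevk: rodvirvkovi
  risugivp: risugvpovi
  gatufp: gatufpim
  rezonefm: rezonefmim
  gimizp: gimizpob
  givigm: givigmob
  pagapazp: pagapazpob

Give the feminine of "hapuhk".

haphkuv

mavzeguhk and rodvirevk both end in -k yet inflect differently (mavzeghkuv, rodvirvkovi), so the final letter is not what conditions the rule; the second-to-last letter is.
"hapuhk" has second-to-last letter 'h'. The stems whose second-to-last letter is 'h' (mavzeguhk → mavzeghkuv, binfehr → binfhruv, gobahr → gobhruv) delete the last vowel and add -uv.
So hapuhk → haphkuv.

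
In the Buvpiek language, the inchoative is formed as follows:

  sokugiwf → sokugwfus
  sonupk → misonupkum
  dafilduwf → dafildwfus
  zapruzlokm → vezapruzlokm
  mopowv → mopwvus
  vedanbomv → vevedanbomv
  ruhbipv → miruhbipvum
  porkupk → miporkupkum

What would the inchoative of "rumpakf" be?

verumpakf

ruhbipv and mopowv both end in -v yet inflect differently (miruhbipvum, mopwvus), so the final letter is not what conditions the rule; the second-to-last letter is.
"rumpakf" has second-to-last letter 'k'. The one such stem in the data (zapruzlokm → vezapruzlokm) adds the prefix ve-, so the same rule applies.
The other patterns: stems whose second-to-last letter is 'p' add mi- … -um around the stem; stems whose second-to-last letter is 'w' delete the last vowel and add -us.
So rumpakf → verumpakf.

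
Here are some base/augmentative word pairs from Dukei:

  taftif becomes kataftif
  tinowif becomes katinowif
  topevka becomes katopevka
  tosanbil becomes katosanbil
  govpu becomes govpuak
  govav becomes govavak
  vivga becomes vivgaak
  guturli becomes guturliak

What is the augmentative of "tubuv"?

katubuv

topevka and vivga both end in -a yet inflect differently (katopevka, vivgaak), so the final letter is not what conditions the rule; the first letter is.
"tubuv" begins with t-. The stems beginning with t- (taftif → kataftif, tinowif → katinowif, topevka → katopevka) add the prefix ka-.
The other pattern: stems beginning with g- or v- add -ak.
So tubuv → katubuv.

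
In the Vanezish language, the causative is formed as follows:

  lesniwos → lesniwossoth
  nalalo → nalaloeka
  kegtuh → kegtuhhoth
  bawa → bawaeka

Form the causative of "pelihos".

"pelihos" ends in a consonant. The stems ending in a consonant (lesniwos → lesniwossoth, kegtuh → kegtuhhoth) double the final consonant and add -oth.
So pelihos → pelihossoth.

pelihossoth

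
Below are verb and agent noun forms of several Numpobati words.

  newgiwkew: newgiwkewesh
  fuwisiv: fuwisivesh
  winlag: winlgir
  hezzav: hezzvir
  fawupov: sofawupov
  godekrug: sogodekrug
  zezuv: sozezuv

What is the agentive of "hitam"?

hitmir

"hitam" has last vowel 'a'. The stems whose last vowel is 'a' (winlag → winlgir, hezzav → hezzvir) delete the last vowel and add -ir.
The other patterns: stems whose last vowel is 'e' or 'i' add -esh; stems whose last vowel is 'o' or 'u' add the prefix so-.
So hitam → hitmir.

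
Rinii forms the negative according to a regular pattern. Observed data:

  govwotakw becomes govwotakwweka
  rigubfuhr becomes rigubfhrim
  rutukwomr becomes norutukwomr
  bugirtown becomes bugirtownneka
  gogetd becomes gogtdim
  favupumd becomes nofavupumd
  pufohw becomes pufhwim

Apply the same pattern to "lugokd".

lugokddeka

gogetd and favupumd both end in -d yet inflect differently (gogtdim, nofavupumd), so the final letter is not what conditions the rule; the second-to-last letter is.
"lugokd" has second-to-last letter 'k'. The one such stem in the data (govwotakw → govwotakwweka) doubles the final consonant and adds -eka (as does bugirtown), so the same rule applies.
The other patterns: stems whose second-to-last letter is 'h' or 't' delete the last vowel and add -im; stems whose second-to-last letter is 'm' add the prefix no-.
So lugokd → lugokddeka.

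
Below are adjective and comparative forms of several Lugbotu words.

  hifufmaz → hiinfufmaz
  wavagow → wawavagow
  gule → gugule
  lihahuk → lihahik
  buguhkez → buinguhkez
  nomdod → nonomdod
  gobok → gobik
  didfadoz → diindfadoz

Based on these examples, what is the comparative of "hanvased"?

hahanvased

gobok and didfadoz both have last vowel 'o' yet inflect differently (gobik, diindfadoz), so the last vowel is not what conditions the rule; the final letter is.
"hanvased" ends in -d. The one such stem in the data (nomdod → nonomdod) repeats the first consonant+vowel as a prefix (as do wavagow, gule), so the same rule applies.
The other patterns: stems ending in -k change the last vowel to 'i'; stems ending in -z insert -in- after the first vowel.
So hanvased → hahanvased.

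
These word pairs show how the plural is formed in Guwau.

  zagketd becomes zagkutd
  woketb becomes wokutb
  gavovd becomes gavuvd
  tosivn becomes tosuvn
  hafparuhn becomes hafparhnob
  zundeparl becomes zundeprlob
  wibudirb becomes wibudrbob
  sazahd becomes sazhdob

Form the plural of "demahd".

demhdob

tosivn and hafparuhn both end in -n yet inflect differently (tosuvn, hafparhnob), so the final letter is not what conditions the rule; the second-to-last letter is.
"demahd" has second-to-last letter 'h'. The stems whose second-to-last letter is 'h' (hafparuhn → hafparhnob, sazahd → sazhdob) delete the last vowel and add -ob.
So demahd → demhdob.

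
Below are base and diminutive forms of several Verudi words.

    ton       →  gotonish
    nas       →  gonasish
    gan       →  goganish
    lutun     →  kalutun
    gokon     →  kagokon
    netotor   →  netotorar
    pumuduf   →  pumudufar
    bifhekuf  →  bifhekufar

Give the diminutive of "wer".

ton and lutun both end in -n yet inflect differently (gotonish, kalutun), so the final letter is not what conditions the rule; the number of vowels is.
"wer" has 1 vowel. The stems with 1 vowel (ton → gotonish, nas → gonasish, gan → goganish) add go- … -ish around the stem.
The other patterns: stems with 2 vowels add the prefix ka-; stems with 3 vowels add -ar.
So wer → gowerish.

gowerish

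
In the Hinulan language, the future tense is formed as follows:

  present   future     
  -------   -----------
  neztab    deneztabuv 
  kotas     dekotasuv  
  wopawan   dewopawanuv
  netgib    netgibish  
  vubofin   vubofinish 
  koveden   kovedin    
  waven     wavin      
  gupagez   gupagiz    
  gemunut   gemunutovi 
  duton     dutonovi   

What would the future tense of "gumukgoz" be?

gumukgozovi

neztab and netgib both end in -b yet inflect differently (deneztabuv, netgibish), so the final letter is not what conditions the rule; the last vowel is.
"gumukgoz" has last vowel 'o'. The one such stem in the data (duton → dutonovi) adds -ovi, so the same rule applies.
The other patterns: stems whose last vowel is 'a' add de- … -uv around the stem; stems whose last vowel is 'i' add -ish; stems whose last vowel is 'e' change the last vowel to 'i'.
So gumukgoz → gumukgozovi.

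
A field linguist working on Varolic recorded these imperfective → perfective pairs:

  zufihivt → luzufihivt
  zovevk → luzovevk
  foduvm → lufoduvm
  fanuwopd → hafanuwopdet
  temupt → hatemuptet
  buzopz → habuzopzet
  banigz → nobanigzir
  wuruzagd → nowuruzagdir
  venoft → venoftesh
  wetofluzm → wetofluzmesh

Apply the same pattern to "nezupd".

hanezupdet

zufihivt and temupt both end in -t yet inflect differently (luzufihivt, hatemuptet), so the final letter is not what conditions the rule; the second-to-last letter is.
"nezupd" has second-to-last letter 'p'. The stems whose second-to-last letter is 'p' (fanuwopd → hafanuwopdet, temupt → hatemuptet, buzopz → habuzopzet) add ha- … -et around the stem.
The other patterns: stems whose second-to-last letter is 'v' add the prefix lu-; stems whose second-to-last letter is 'g' add no- … -ir around the stem; stems whose second-to-last letter is 'f' or 'z' add -esh.
So nezupd → hanezupdet.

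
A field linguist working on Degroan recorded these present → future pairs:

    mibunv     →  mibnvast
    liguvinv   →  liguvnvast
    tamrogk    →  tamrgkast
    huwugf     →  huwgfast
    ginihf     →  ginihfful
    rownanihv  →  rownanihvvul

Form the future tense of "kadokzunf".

"kadokzunf" has second-to-last letter 'n'. The stems whose second-to-last letter is 'n' (mibunv → mibnvast, liguvinv → liguvnvast) delete the last vowel and add -ast.
The other pattern: stems whose second-to-last letter is 'h' double the final consonant and add -ul.
So kadokzunf → kadokznfast.

kadokznfast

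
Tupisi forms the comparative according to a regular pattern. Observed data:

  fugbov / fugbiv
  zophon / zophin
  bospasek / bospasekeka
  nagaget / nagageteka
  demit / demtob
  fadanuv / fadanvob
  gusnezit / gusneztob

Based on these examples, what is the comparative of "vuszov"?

vusziv

nagaget and demit both end in -t yet inflect differently (nagageteka, demtob), so the final letter is not what conditions the rule; the last vowel is.
"vuszov" has last vowel 'o'. The stems whose last vowel is 'o' (fugbov → fugbiv, zophon → zophin) change the last vowel to 'i'.
The other patterns: stems whose last vowel is 'e' add -eka; stems whose last vowel is 'i' or 'u' delete the last vowel and add -ob.
So vuszov → vusziv.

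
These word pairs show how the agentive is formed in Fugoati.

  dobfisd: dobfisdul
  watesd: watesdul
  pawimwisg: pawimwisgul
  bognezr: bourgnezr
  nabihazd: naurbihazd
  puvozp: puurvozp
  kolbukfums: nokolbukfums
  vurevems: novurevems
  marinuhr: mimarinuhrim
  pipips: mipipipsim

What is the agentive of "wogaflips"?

miwogaflipsim

dobfisd and nabihazd both end in -d yet inflect differently (dobfisdul, naurbihazd), so the final letter is not what conditions the rule; the second-to-last letter is.
"wogaflips" has second-to-last letter 'p'. The one such stem in the data (pipips → mipipipsim) adds mi- … -im around the stem, so the same rule applies.
So wogaflips → miwogaflipsim.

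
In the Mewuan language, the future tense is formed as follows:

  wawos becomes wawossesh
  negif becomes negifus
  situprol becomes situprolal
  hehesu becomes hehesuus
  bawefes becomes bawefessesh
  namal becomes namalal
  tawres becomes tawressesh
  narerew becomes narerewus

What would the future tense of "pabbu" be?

pabbuus

"pabbu" ends in -u. The one such stem in the data (hehesu → hehesuus) adds -us, so the same rule applies.
The other patterns: stems ending in -s double the final consonant and add -esh; stems ending in -l add -al.
So pabbu → pabbuus.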